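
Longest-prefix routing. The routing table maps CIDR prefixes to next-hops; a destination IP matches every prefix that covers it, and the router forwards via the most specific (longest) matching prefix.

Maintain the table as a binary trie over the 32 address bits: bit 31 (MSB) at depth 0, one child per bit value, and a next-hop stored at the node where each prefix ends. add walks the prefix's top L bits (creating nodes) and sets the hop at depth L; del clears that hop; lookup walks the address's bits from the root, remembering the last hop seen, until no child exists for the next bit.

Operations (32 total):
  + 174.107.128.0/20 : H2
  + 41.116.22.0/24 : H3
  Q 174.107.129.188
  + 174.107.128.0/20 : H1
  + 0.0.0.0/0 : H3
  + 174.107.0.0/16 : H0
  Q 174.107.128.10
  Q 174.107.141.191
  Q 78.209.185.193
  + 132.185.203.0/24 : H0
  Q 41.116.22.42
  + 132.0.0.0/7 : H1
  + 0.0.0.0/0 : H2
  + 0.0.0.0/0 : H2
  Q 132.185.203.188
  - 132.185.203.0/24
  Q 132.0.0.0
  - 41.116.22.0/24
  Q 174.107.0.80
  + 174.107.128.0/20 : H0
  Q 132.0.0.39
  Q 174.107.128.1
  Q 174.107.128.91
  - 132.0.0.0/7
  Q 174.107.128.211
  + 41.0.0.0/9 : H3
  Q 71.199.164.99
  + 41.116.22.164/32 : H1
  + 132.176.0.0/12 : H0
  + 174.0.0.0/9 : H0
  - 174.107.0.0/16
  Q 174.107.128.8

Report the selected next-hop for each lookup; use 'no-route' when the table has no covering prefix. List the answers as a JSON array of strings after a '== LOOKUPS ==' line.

Apply in order:
  add 174.107.128.0/20 -> H2 at depth 20
  add 41.116.22.0/24 -> H3 at depth 24
  lookup 174.107.129.188: bits 10101110011010111000 walk d0:-→d1:-→d2:-→d3:-→d4:-→d5:-→d6:-→d7:-→d8:-→d9:-→d10:-→d11:-→d12:-→d13:-→d14:-→d15:-→d16:-→d17:-→d18:-→d19:-→d20:H2 -> H2
  add 174.107.128.0/20 -> H1 at depth 20
  add 0.0.0.0/0 -> H3 at depth 0
  add 174.107.0.0/16 -> H0 at depth 16
  lookup 174.107.128.10: bits 10101110011010111000 walk d0:H3→d1:-→d2:-→d3:-→d4:-→d5:-→d6:-→d7:-→d8:-→d9:-→d10:-→d11:-→d12:-→d13:-→d14:-→d15:-→d16:H0→d17:-→d18:-→d19:-→d20:H1 -> H1
  lookup 174.107.141.191: bits 10101110011010111000 walk d0:H3→d1:-→d2:-→d3:-→d4:-→d5:-→d6:-→d7:-→d8:-→d9:-→d10:-→d11:-→d12:-→d13:-→d14:-→d15:-→d16:H0→d17:-→d18:-→d19:-→d20:H1 -> H1
  lookup 78.209.185.193: bits 0 walk d0:H3→d1:- -> H3
  add 132.185.203.0/24 -> H0 at depth 24
  lookup 41.116.22.42: bits 001010010111010000010110 walk d0:H3→d1:-→d2:-→d3:-→d4:-→d5:-→d6:-→d7:-→d8:-→d9:-→d10:-→d11:-→d12:-→d13:-→d14:-→d15:-→d16:-→d17:-→d18:-→d19:-→d20:-→d21:-→d22:-→d23:-→d24:H3 -> H3
  add 132.0.0.0/7 -> H1 at depth 7
  add 0.0.0.0/0 -> H2 at depth 0
  add 0.0.0.0/0 -> H2 at depth 0
  lookup 132.185.203.188: bits 100001001011100111001011 walk d0:H2→d1:-→d2:-→d3:-→d4:-→d5:-→d6:-→d7:H1→d8:-→d9:-→d10:-→d11:-→d12:-→d13:-→d14:-→d15:-→d16:-→d17:-→d18:-→d19:-→d20:-→d21:-→d22:-→d23:-→d24:H0 -> H0
  - 132.185.203.0/24 clear@24
  lookup 132.0.0.0: bits 10000100 walk d0:H2→d1:-→d2:-→d3:-→d4:-→d5:-→d6:-→d7:H1→d8:- -> H1
  - 41.116.22.0/24 clear@24
  lookup 174.107.0.80: bits 1010111001101011 walk d0:H2→d1:-→d2:-→d3:-→d4:-→d5:-→d6:-→d7:-→d8:-→d9:-→d10:-→d11:-→d12:-→d13:-→d14:-→d15:-→d16:H0 -> H0
  add 174.107.128.0/20 -> H0 at depth 20
  lookup 132.0.0.39: bits 10000100 walk d0:H2→d1:-→d2:-→d3:-→d4:-→d5:-→d6:-→d7:H1→d8:- -> H1
  lookup 174.107.128.1: bits 10101110011010111000 walk d0:H2→d1:-→d2:-→d3:-→d4:-→d5:-→d6:-→d7:-→d8:-→d9:-→d10:-→d11:-→d12:-→d13:-→d14:-→d15:-→d16:H0→d17:-→d18:-→d19:-→d20:H0 -> H0
  lookup 174.107.128.91: bits 10101110011010111000 walk d0:H2→d1:-→d2:-→d3:-→d4:-→d5:-→d6:-→d7:-→d8:-→d9:-→d10:-→d11:-→d12:-→d13:-→d14:-→d15:-→d16:H0→d17:-→d18:-→d19:-→d20:H0 -> H0
  - 132.0.0.0/7 clear@7
  lookup 174.107.128.211: bits 10101110011010111000 walk d0:H2→d1:-→d2:-→d3:-→d4:-→d5:-→d6:-→d7:-→d8:-→d9:-→d10:-→d11:-→d12:-→d13:-→d14:-→d15:-→d16:H0→d17:-→d18:-→d19:-→d20:H0 -> H0
  add 41.0.0.0/9 -> H3 at depth 9
  lookup 71.199.164.99: bits 0 walk d0:H2→d1:- -> H2
  add 41.116.22.164/32 -> H1 at depth 32
  add 132.176.0.0/12 -> H0 at depth 12
  add 174.0.0.0/9 -> H0 at depth 9
  - 174.107.0.0/16 clear@16
  lookup 174.107.128.8: bits 10101110011010111000 walk d0:H2→d1:-→d2:-→d3:-→d4:-→d5:-→d6:-→d7:-→d8:-→d9:H0→d10:-→d11:-→d12:-→d13:-→d14:-→d15:-→d16:-→d17:-→d18:-→d19:-→d20:H0 -> H0

== LOOKUPS ==
["H2","H1","H1","H3","H3","H0","H1","H0","H1","H0","H0","H0","H2","H0"]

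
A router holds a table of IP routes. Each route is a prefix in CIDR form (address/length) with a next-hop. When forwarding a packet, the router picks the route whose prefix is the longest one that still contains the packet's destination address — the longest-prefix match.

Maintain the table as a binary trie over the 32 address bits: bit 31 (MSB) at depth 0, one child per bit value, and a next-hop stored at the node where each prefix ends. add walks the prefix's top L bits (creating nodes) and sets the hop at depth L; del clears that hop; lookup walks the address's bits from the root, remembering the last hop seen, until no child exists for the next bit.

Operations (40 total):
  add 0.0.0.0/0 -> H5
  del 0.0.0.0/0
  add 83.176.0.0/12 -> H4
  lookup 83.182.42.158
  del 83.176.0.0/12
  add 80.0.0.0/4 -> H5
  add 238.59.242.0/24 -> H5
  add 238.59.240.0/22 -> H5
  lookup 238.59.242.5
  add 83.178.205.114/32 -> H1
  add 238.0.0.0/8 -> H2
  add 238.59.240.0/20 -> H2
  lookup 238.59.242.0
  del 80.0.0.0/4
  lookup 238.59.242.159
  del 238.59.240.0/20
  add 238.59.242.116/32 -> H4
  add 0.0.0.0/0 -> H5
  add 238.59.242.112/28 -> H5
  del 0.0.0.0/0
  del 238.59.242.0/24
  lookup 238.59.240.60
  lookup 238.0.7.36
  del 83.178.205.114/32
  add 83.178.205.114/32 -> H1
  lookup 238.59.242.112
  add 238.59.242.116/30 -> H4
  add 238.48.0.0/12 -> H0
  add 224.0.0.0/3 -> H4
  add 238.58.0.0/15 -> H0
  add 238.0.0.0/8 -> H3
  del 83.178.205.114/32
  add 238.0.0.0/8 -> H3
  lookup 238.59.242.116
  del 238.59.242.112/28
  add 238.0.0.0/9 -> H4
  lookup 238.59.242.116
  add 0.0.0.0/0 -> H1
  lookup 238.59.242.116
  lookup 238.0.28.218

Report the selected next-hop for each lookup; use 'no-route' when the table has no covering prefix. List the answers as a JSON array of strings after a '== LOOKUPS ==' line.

Apply in order:
  + 0.0.0.0/0 (H5) depth=0
  - 0.0.0.0/0 clear@0
  + 83.176.0.0/12 (H4) depth=12
  Q 83.182.42.158: descend 010100111011 ; hops seen [H4] ; pick H4
  - 83.176.0.0/12 clear@12
  + 80.0.0.0/4 (H5) depth=4
  + 238.59.242.0/24 (H5) depth=24
  + 238.59.240.0/22 (H5) depth=22
  Q 238.59.242.5: descend 111011100011101111110010 ; hops seen [H5,H5] ; pick H5
  + 83.178.205.114/32 (H1) depth=32
  + 238.0.0.0/8 (H2) depth=8
  + 238.59.240.0/20 (H2) depth=20
  Q 238.59.242.0: descend 111011100011101111110010 ; hops seen [H2,H2,H5,H5] ; pick H5
  - 80.0.0.0/4 clear@4
  Q 238.59.242.159: descend 111011100011101111110010 ; hops seen [H2,H2,H5,H5] ; pick H5
  - 238.59.240.0/20 clear@20
  + 238.59.242.116/32 (H4) depth=32
  + 0.0.0.0/0 (H5) depth=0
  + 238.59.242.112/28 (H5) depth=28
  - 0.0.0.0/0 clear@0
  - 238.59.242.0/24 clear@24
  Q 238.59.240.60: descend 1110111000111011111100 ; hops seen [H2,H5] ; pick H5
  Q 238.0.7.36: descend 1110111000 ; hops seen [H2] ; pick H2
  - 83.178.205.114/32 clear@32
  + 83.178.205.114/32 (H1) depth=32
  Q 238.59.242.112: descend 11101110001110111111001001110 ; hops seen [H2,H5,H5] ; pick H5
  + 238.59.242.116/30 (H4) depth=30
  + 238.48.0.0/12 (H0) depth=12
  + 224.0.0.0/3 (H4) depth=3
  + 238.58.0.0/15 (H0) depth=15
  + 238.0.0.0/8 (H3) depth=8
  - 83.178.205.114/32 clear@32
  + 238.0.0.0/8 (H3) depth=8
  Q 238.59.242.116: descend 11101110001110111111001001110100 ; hops seen [H4,H3,H0,H0,H5,H5,H4,H4] ; pick H4
  - 238.59.242.112/28 clear@28
  + 238.0.0.0/9 (H4) depth=9
  Q 238.59.242.116: descend 11101110001110111111001001110100 ; hops seen [H4,H3,H4,H0,H0,H5,H4,H4] ; pick H4
  + 0.0.0.0/0 (H1) depth=0
  Q 238.59.242.116: descend 11101110001110111111001001110100 ; hops seen [H1,H4,H3,H4,H0,H0,H5,H4,H4] ; pick H4
  Q 238.0.28.218: descend 1110111000 ; hops seen [H1,H4,H3,H4] ; pick H4

== LOOKUPS ==
["H4","H5","H5","H5","H5","H2","H5","H4","H4","H4","H4"]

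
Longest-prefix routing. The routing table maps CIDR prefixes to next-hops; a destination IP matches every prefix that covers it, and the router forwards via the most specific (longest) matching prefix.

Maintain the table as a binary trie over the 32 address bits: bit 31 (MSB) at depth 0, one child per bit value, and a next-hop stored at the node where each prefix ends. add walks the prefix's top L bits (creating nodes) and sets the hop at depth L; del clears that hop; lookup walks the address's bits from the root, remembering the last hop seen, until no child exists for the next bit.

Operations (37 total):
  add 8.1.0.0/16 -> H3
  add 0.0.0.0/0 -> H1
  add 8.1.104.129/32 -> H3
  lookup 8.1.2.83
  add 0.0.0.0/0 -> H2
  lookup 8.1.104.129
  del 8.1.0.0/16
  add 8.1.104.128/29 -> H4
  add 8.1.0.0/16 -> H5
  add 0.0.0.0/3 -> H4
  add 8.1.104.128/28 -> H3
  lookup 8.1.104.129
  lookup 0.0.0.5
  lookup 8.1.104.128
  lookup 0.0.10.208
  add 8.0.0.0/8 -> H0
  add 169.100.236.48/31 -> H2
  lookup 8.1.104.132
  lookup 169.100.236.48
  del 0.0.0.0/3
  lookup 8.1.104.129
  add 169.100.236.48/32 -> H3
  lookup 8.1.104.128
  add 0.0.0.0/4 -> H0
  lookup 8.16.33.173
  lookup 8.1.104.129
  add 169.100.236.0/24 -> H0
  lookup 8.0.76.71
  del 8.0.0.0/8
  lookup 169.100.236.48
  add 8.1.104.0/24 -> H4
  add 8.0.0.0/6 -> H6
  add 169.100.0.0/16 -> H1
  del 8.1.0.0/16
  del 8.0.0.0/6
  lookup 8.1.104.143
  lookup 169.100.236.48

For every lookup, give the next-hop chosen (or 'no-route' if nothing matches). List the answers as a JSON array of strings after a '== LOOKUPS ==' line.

Trace:
  add 8.1.0.0/16 -> H3 at depth 16
  add 0.0.0.0/0 -> H1 at depth 0
  add 8.1.104.129/32 -> H3 at depth 32
  ? 8.1.2.83  path d0:H1→d1:-→d2:-→d3:-→d4:-→d5:-→d6:-→d7:-→d8:-→d9:-→d10:-→d11:-→d12:-→d13:-→d14:-→d15:-→d16:H3→d17:-  best=H3
  add 0.0.0.0/0 -> H2 at depth 0
  ? 8.1.104.129  path d0:H2→d1:-→d2:-→d3:-→d4:-→d5:-→d6:-→d7:-→d8:-→d9:-→d10:-→d11:-→d12:-→d13:-→d14:-→d15:-→d16:H3→d17:-→d18:-→d19:-→d20:-→d21:-→d22:-→d23:-→d24:-→d25:-→d26:-→d27:-→d28:-→d29:-→d30:-→d31:-→d32:H3  best=H3
  del 8.1.0.0/16 (clear depth 16)
  add 8.1.104.128/29 -> H4 at depth 29
  add 8.1.0.0/16 -> H5 at depth 16
  add 0.0.0.0/3 -> H4 at depth 3
  add 8.1.104.128/28 -> H3 at depth 28
  ? 8.1.104.129  path d0:H2→d1:-→d2:-→d3:H4→d4:-→d5:-→d6:-→d7:-→d8:-→d9:-→d10:-→d11:-→d12:-→d13:-→d14:-→d15:-→d16:H5→d17:-→d18:-→d19:-→d20:-→d21:-→d22:-→d23:-→d24:-→d25:-→d26:-→d27:-→d28:H3→d29:H4→d30:-→d31:-→d32:H3  best=H3
  ? 0.0.0.5  path d0:H2→d1:-→d2:-→d3:H4→d4:-  best=H4
  ? 8.1.104.128  path d0:H2→d1:-→d2:-→d3:H4→d4:-→d5:-→d6:-→d7:-→d8:-→d9:-→d10:-→d11:-→d12:-→d13:-→d14:-→d15:-→d16:H5→d17:-→d18:-→d19:-→d20:-→d21:-→d22:-→d23:-→d24:-→d25:-→d26:-→d27:-→d28:H3→d29:H4→d30:-→d31:-  best=H4
  ? 0.0.10.208  path d0:H2→d1:-→d2:-→d3:H4→d4:-  best=H4
  add 8.0.0.0/8 -> H0 at depth 8
  add 169.100.236.48/31 -> H2 at depth 31
  ? 8.1.104.132  path d0:H2→d1:-→d2:-→d3:H4→d4:-→d5:-→d6:-→d7:-→d8:H0→d9:-→d10:-→d11:-→d12:-→d13:-→d14:-→d15:-→d16:H5→d17:-→d18:-→d19:-→d20:-→d21:-→d22:-→d23:-→d24:-→d25:-→d26:-→d27:-→d28:H3→d29:H4  best=H4
  ? 169.100.236.48  path d0:H2→d1:-→d2:-→d3:-→d4:-→d5:-→d6:-→d7:-→d8:-→d9:-→d10:-→d11:-→d12:-→d13:-→d14:-→d15:-→d16:-→d17:-→d18:-→d19:-→d20:-→d21:-→d22:-→d23:-→d24:-→d25:-→d26:-→d27:-→d28:-→d29:-→d30:-→d31:H2  best=H2
  del 0.0.0.0/3 (clear depth 3)
  ? 8.1.104.129  path d0:H2→d1:-→d2:-→d3:-→d4:-→d5:-→d6:-→d7:-→d8:H0→d9:-→d10:-→d11:-→d12:-→d13:-→d14:-→d15:-→d16:H5→d17:-→d18:-→d19:-→d20:-→d21:-→d22:-→d23:-→d24:-→d25:-→d26:-→d27:-→d28:H3→d29:H4→d30:-→d31:-→d32:H3  best=H3
  add 169.100.236.48/32 -> H3 at depth 32
  ? 8.1.104.128  path d0:H2→d1:-→d2:-→d3:-→d4:-→d5:-→d6:-→d7:-→d8:H0→d9:-→d10:-→d11:-→d12:-→d13:-→d14:-→d15:-→d16:H5→d17:-→d18:-→d19:-→d20:-→d21:-→d22:-→d23:-→d24:-→d25:-→d26:-→d27:-→d28:H3→d29:H4→d30:-→d31:-  best=H4
  add 0.0.0.0/4 -> H0 at depth 4
  ? 8.16.33.173  path d0:H2→d1:-→d2:-→d3:-→d4:H0→d5:-→d6:-→d7:-→d8:H0→d9:-→d10:-→d11:-  best=H0
  ? 8.1.104.129  path d0:H2→d1:-→d2:-→d3:-→d4:H0→d5:-→d6:-→d7:-→d8:H0→d9:-→d10:-→d11:-→d12:-→d13:-→d14:-→d15:-→d16:H5→d17:-→d18:-→d19:-→d20:-→d21:-→d22:-→d23:-→d24:-→d25:-→d26:-→d27:-→d28:H3→d29:H4→d30:-→d31:-→d32:H3  best=H3
  add 169.100.236.0/24 -> H0 at depth 24
  ? 8.0.76.71  path d0:H2→d1:-→d2:-→d3:-→d4:H0→d5:-→d6:-→d7:-→d8:H0→d9:-→d10:-→d11:-→d12:-→d13:-→d14:-→d15:-  best=H0
  del 8.0.0.0/8 (clear depth 8)
  ? 169.100.236.48  path d0:H2→d1:-→d2:-→d3:-→d4:-→d5:-→d6:-→d7:-→d8:-→d9:-→d10:-→d11:-→d12:-→d13:-→d14:-→d15:-→d16:-→d17:-→d18:-→d19:-→d20:-→d21:-→d22:-→d23:-→d24:H0→d25:-→d26:-→d27:-→d28:-→d29:-→d30:-→d31:H2→d32:H3  best=H3
  add 8.1.104.0/24 -> H4 at depth 24
  add 8.0.0.0/6 -> H6 at depth 6
  add 169.100.0.0/16 -> H1 at depth 16
  del 8.1.0.0/16 (clear depth 16)
  del 8.0.0.0/6 (clear depth 6)
  ? 8.1.104.143  path d0:H2→d1:-→d2:-→d3:-→d4:H0→d5:-→d6:-→d7:-→d8:-→d9:-→d10:-→d11:-→d12:-→d13:-→d14:-→d15:-→d16:-→d17:-→d18:-→d19:-→d20:-→d21:-→d22:-→d23:-→d24:H4→d25:-→d26:-→d27:-→d28:H3  best=H3
  ? 169.100.236.48  path d0:H2→d1:-→d2:-→d3:-→d4:-→d5:-→d6:-→d7:-→d8:-→d9:-→d10:-→d11:-→d12:-→d13:-→d14:-→d15:-→d16:H1→d17:-→d18:-→d19:-→d20:-→d21:-→d22:-→d23:-→d24:H0→d25:-→d26:-→d27:-→d28:-→d29:-→d30:-→d31:H2→d32:H3  best=H3

== LOOKUPS ==
["H3","H3","H3","H4","H4","H4","H4","H2","H3","H4","H0","H3","H0","H3","H3","H3"]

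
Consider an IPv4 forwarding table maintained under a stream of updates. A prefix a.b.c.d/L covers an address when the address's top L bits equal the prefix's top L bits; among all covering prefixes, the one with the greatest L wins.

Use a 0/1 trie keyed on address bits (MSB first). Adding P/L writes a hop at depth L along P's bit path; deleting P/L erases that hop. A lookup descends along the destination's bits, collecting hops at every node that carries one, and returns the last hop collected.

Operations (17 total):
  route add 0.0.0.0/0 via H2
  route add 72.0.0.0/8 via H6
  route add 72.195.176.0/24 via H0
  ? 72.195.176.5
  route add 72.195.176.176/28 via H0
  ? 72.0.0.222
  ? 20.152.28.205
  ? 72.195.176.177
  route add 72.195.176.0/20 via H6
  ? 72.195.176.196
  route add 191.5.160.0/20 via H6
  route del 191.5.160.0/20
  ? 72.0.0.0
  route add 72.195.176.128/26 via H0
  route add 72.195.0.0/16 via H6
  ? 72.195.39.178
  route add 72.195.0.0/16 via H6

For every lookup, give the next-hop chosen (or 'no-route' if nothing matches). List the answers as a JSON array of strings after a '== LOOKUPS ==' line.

Trace:
  + 0.0.0.0/0 (H2) depth=0
  + 72.0.0.0/8 (H6) depth=8
  + 72.195.176.0/24 (H0) depth=24
  ? 72.195.176.5  path d0:H2→d1:-→d2:-→d3:-→d4:-→d5:-→d6:-→d7:-→d8:H6→d9:-→d10:-→d11:-→d12:-→d13:-→d14:-→d15:-→d16:-→d17:-→d18:-→d19:-→d20:-→d21:-→d22:-→d23:-→d24:H0  best=H0
  + 72.195.176.176/28 (H0) depth=28
  ? 72.0.0.222  path d0:H2→d1:-→d2:-→d3:-→d4:-→d5:-→d6:-→d7:-→d8:H6  best=H6
  ? 20.152.28.205  path d0:H2→d1:-  best=H2
  ? 72.195.176.177  path d0:H2→d1:-→d2:-→d3:-→d4:-→d5:-→d6:-→d7:-→d8:H6→d9:-→d10:-→d11:-→d12:-→d13:-→d14:-→d15:-→d16:-→d17:-→d18:-→d19:-→d20:-→d21:-→d22:-→d23:-→d24:H0→d25:-→d26:-→d27:-→d28:H0  best=H0
  + 72.195.176.0/20 (H6) depth=20
  ? 72.195.176.196  path d0:H2→d1:-→d2:-→d3:-→d4:-→d5:-→d6:-→d7:-→d8:H6→d9:-→d10:-→d11:-→d12:-→d13:-→d14:-→d15:-→d16:-→d17:-→d18:-→d19:-→d20:H6→d21:-→d22:-→d23:-→d24:H0→d25:-  best=H0
  + 191.5.160.0/20 (H6) depth=20
  - 191.5.160.0/20 clear@20
  ? 72.0.0.0  path d0:H2→d1:-→d2:-→d3:-→d4:-→d5:-→d6:-→d7:-→d8:H6  best=H6
  + 72.195.176.128/26 (H0) depth=26
  + 72.195.0.0/16 (H6) depth=16
  ? 72.195.39.178  path d0:H2→d1:-→d2:-→d3:-→d4:-→d5:-→d6:-→d7:-→d8:H6→d9:-→d10:-→d11:-→d12:-→d13:-→d14:-→d15:-→d16:H6  best=H6
  + 72.195.0.0/16 (H6) depth=16

== LOOKUPS ==
["H0","H6","H2","H0","H0","H6","H6"]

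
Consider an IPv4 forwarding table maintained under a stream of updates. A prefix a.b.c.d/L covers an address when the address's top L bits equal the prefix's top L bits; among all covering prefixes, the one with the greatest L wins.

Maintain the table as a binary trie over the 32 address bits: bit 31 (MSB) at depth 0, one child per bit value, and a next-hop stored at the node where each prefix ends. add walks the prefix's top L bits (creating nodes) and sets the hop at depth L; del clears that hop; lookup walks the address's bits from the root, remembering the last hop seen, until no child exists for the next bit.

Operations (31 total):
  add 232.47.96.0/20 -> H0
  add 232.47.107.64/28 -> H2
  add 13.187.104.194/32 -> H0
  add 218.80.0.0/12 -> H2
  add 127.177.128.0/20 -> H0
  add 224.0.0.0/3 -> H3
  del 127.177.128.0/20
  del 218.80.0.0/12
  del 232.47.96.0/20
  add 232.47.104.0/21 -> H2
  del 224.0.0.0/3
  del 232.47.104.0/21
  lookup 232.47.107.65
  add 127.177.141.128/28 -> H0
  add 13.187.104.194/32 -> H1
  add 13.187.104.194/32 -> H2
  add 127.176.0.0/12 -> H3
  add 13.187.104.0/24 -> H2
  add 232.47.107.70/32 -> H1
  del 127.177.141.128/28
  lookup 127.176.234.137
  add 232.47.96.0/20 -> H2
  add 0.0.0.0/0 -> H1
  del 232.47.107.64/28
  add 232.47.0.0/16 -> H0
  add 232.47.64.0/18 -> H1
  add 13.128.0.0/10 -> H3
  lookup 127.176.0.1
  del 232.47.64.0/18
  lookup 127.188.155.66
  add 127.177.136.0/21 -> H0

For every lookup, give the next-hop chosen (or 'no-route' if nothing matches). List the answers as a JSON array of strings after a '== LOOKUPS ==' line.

Process each operation:
  add 232.47.96.0/20 -> H0 at depth 20
  add 232.47.107.64/28 -> H2 at depth 28
  add 13.187.104.194/32 -> H0 at depth 32
  add 218.80.0.0/12 -> H2 at depth 12
  add 127.177.128.0/20 -> H0 at depth 20
  add 224.0.0.0/3 -> H3 at depth 3
  del 127.177.128.0/20 (clear depth 20)
  del 218.80.0.0/12 (clear depth 12)
  del 232.47.96.0/20 (clear depth 20)
  add 232.47.104.0/21 -> H2 at depth 21
  del 224.0.0.0/3 (clear depth 3)
  del 232.47.104.0/21 (clear depth 21)
  ? 232.47.107.65  path d0:-→d1:-→d2:-→d3:-→d4:-→d5:-→d6:-→d7:-→d8:-→d9:-→d10:-→d11:-→d12:-→d13:-→d14:-→d15:-→d16:-→d17:-→d18:-→d19:-→d20:-→d21:-→d22:-→d23:-→d24:-→d25:-→d26:-→d27:-→d28:H2  best=H2
  add 127.177.141.128/28 -> H0 at depth 28
  add 13.187.104.194/32 -> H1 at depth 32
  add 13.187.104.194/32 -> H2 at depth 32
  add 127.176.0.0/12 -> H3 at depth 12
  add 13.187.104.0/24 -> H2 at depth 24
  add 232.47.107.70/32 -> H1 at depth 32
  del 127.177.141.128/28 (clear depth 28)
  ? 127.176.234.137  path d0:-→d1:-→d2:-→d3:-→d4:-→d5:-→d6:-→d7:-→d8:-→d9:-→d10:-→d11:-→d12:H3→d13:-→d14:-→d15:-  best=H3
  add 232.47.96.0/20 -> H2 at depth 20
  add 0.0.0.0/0 -> H1 at depth 0
  del 232.47.107.64/28 (clear depth 28)
  add 232.47.0.0/16 -> H0 at depth 16
  add 232.47.64.0/18 -> H1 at depth 18
  add 13.128.0.0/10 -> H3 at depth 10
  ? 127.176.0.1  path d0:H1→d1:-→d2:-→d3:-→d4:-→d5:-→d6:-→d7:-→d8:-→d9:-→d10:-→d11:-→d12:H3→d13:-→d14:-→d15:-  best=H3
  del 232.47.64.0/18 (clear depth 18)
  ? 127.188.155.66  path d0:H1→d1:-→d2:-→d3:-→d4:-→d5:-→d6:-→d7:-→d8:-→d9:-→d10:-→d11:-→d12:H3  best=H3
  add 127.177.136.0/21 -> H0 at depth 21

== LOOKUPS ==
["H2","H3","H3","H3"]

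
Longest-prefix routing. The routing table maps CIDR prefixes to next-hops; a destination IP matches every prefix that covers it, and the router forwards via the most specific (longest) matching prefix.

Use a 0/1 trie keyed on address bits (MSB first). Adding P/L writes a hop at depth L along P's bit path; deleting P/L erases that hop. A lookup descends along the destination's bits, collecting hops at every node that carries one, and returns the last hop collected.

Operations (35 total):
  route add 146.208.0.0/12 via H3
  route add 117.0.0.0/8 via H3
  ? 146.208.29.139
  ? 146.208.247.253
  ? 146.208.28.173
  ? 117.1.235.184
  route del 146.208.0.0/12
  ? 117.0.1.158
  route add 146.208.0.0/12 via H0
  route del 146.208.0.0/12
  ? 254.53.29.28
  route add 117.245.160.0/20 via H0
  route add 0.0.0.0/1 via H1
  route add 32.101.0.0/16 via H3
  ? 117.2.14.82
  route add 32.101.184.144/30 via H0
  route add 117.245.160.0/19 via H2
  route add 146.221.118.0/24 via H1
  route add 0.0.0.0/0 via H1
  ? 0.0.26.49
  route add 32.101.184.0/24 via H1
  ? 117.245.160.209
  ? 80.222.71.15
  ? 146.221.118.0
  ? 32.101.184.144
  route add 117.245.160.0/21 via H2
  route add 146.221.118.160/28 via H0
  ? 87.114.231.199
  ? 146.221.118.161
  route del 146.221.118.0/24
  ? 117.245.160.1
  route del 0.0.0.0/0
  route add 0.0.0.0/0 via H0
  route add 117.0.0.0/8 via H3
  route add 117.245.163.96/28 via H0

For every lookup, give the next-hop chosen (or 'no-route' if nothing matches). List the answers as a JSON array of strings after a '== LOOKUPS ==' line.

Apply in order:
  + 146.208.0.0/12 (H3) depth=12
  + 117.0.0.0/8 (H3) depth=8
  lookup 146.208.29.139: bits 100100101101 walk d0:-→d1:-→d2:-→d3:-→d4:-→d5:-→d6:-→d7:-→d8:-→d9:-→d10:-→d11:-→d12:H3 -> H3
  lookup 146.208.247.253: bits 100100101101 walk d0:-→d1:-→d2:-→d3:-→d4:-→d5:-→d6:-→d7:-→d8:-→d9:-→d10:-→d11:-→d12:H3 -> H3
  lookup 146.208.28.173: bits 100100101101 walk d0:-→d1:-→d2:-→d3:-→d4:-→d5:-→d6:-→d7:-→d8:-→d9:-→d10:-→d11:-→d12:H3 -> H3
  lookup 117.1.235.184: bits 01110101 walk d0:-→d1:-→d2:-→d3:-→d4:-→d5:-→d6:-→d7:-→d8:H3 -> H3
  del 146.208.0.0/12 (clear depth 12)
  lookup 117.0.1.158: bits 01110101 walk d0:-→d1:-→d2:-→d3:-→d4:-→d5:-→d6:-→d7:-→d8:H3 -> H3
  + 146.208.0.0/12 (H0) depth=12
  del 146.208.0.0/12 (clear depth 12)
  lookup 254.53.29.28: bits 1 walk d0:-→d1:- -> no-route
  + 117.245.160.0/20 (H0) depth=20
  + 0.0.0.0/1 (H1) depth=1
  + 32.101.0.0/16 (H3) depth=16
  lookup 117.2.14.82: bits 01110101 walk d0:-→d1:H1→d2:-→d3:-→d4:-→d5:-→d6:-→d7:-→d8:H3 -> H3
  + 32.101.184.144/30 (H0) depth=30
  + 117.245.160.0/19 (H2) depth=19
  + 146.221.118.0/24 (H1) depth=24
  + 0.0.0.0/0 (H1) depth=0
  lookup 0.0.26.49: bits 00 walk d0:H1→d1:H1→d2:- -> H1
  + 32.101.184.0/24 (H1) depth=24
  lookup 117.245.160.209: bits 01110101111101011010 walk d0:H1→d1:H1→d2:-→d3:-→d4:-→d5:-→d6:-→d7:-→d8:H3→d9:-→d10:-→d11:-→d12:-→d13:-→d14:-→d15:-→d16:-→d17:-→d18:-→d19:H2→d20:H0 -> H0
  lookup 80.222.71.15: bits 01 walk d0:H1→d1:H1→d2:- -> H1
  lookup 146.221.118.0: bits 100100101101110101110110 walk d0:H1→d1:-→d2:-→d3:-→d4:-→d5:-→d6:-→d7:-→d8:-→d9:-→d10:-→d11:-→d12:-→d13:-→d14:-→d15:-→d16:-→d17:-→d18:-→d19:-→d20:-→d21:-→d22:-→d23:-→d24:H1 -> H1
  lookup 32.101.184.144: bits 001000000110010110111000100100 walk d0:H1→d1:H1→d2:-→d3:-→d4:-→d5:-→d6:-→d7:-→d8:-→d9:-→d10:-→d11:-→d12:-→d13:-→d14:-→d15:-→d16:H3→d17:-→d18:-→d19:-→d20:-→d21:-→d22:-→d23:-→d24:H1→d25:-→d26:-→d27:-→d28:-→d29:-→d30:H0 -> H0
  + 117.245.160.0/21 (H2) depth=21
  + 146.221.118.160/28 (H0) depth=28
  lookup 87.114.231.199: bits 01 walk d0:H1→d1:H1→d2:- -> H1
  lookup 146.221.118.161: bits 1001001011011101011101101010 walk d0:H1→d1:-→d2:-→d3:-→d4:-→d5:-→d6:-→d7:-→d8:-→d9:-→d10:-→d11:-→d12:-→d13:-→d14:-→d15:-→d16:-→d17:-→d18:-→d19:-→d20:-→d21:-→d22:-→d23:-→d24:H1→d25:-→d26:-→d27:-→d28:H0 -> H0
  del 146.221.118.0/24 (clear depth 24)
  lookup 117.245.160.1: bits 011101011111010110100 walk d0:H1→d1:H1→d2:-→d3:-→d4:-→d5:-→d6:-→d7:-→d8:H3→d9:-→d10:-→d11:-→d12:-→d13:-→d14:-→d15:-→d16:-→d17:-→d18:-→d19:H2→d20:H0→d21:H2 -> H2
  del 0.0.0.0/0 (clear depth 0)
  + 0.0.0.0/0 (H0) depth=0
  + 117.0.0.0/8 (H3) depth=8
  + 117.245.163.96/28 (H0) depth=28

== LOOKUPS ==
["H3","H3","H3","H3","H3","no-route","H3","H1","H0","H1","H1","H0","H1","H0","H2"]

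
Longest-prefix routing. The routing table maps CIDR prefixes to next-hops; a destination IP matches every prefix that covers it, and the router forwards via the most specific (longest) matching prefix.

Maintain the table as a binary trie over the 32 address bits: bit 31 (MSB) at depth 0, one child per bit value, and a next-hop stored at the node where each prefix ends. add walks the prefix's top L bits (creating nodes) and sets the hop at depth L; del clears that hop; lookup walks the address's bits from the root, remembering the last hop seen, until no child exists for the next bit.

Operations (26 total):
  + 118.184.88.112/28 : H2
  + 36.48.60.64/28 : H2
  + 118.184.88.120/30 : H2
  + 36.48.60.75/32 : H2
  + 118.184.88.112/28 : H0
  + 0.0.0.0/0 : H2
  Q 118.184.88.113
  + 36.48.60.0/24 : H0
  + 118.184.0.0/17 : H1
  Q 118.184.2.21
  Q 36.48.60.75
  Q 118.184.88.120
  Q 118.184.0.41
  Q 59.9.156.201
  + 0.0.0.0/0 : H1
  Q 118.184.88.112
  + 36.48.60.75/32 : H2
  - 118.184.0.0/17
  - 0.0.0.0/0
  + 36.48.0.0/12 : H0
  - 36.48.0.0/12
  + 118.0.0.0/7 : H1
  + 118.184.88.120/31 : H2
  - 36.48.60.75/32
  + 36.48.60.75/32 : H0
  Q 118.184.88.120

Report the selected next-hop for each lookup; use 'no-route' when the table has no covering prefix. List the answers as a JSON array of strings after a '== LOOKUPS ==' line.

Trace:
  add 118.184.88.112/28 -> H2 at depth 28
  add 36.48.60.64/28 -> H2 at depth 28
  add 118.184.88.120/30 -> H2 at depth 30
  add 36.48.60.75/32 -> H2 at depth 32
  add 118.184.88.112/28 -> H0 at depth 28
  add 0.0.0.0/0 -> H2 at depth 0
  ? 118.184.88.113  path d0:H2→d1:-→d2:-→d3:-→d4:-→d5:-→d6:-→d7:-→d8:-→d9:-→d10:-→d11:-→d12:-→d13:-→d14:-→d15:-→d16:-→d17:-→d18:-→d19:-→d20:-→d21:-→d22:-→d23:-→d24:-→d25:-→d26:-→d27:-→d28:H0  best=H0
  add 36.48.60.0/24 -> H0 at depth 24
  add 118.184.0.0/17 -> H1 at depth 17
  ? 118.184.2.21  path d0:H2→d1:-→d2:-→d3:-→d4:-→d5:-→d6:-→d7:-→d8:-→d9:-→d10:-→d11:-→d12:-→d13:-→d14:-→d15:-→d16:-→d17:H1  best=H1
  ? 36.48.60.75  path d0:H2→d1:-→d2:-→d3:-→d4:-→d5:-→d6:-→d7:-→d8:-→d9:-→d10:-→d11:-→d12:-→d13:-→d14:-→d15:-→d16:-→d17:-→d18:-→d19:-→d20:-→d21:-→d22:-→d23:-→d24:H0→d25:-→d26:-→d27:-→d28:H2→d29:-→d30:-→d31:-→d32:H2  best=H2
  ? 118.184.88.120  path d0:H2→d1:-→d2:-→d3:-→d4:-→d5:-→d6:-→d7:-→d8:-→d9:-→d10:-→d11:-→d12:-→d13:-→d14:-→d15:-→d16:-→d17:H1→d18:-→d19:-→d20:-→d21:-→d22:-→d23:-→d24:-→d25:-→d26:-→d27:-→d28:H0→d29:-→d30:H2  best=H2
  ? 118.184.0.41  path d0:H2→d1:-→d2:-→d3:-→d4:-→d5:-→d6:-→d7:-→d8:-→d9:-→d10:-→d11:-→d12:-→d13:-→d14:-→d15:-→d16:-→d17:H1  best=H1
  ? 59.9.156.201  path d0:H2→d1:-→d2:-→d3:-  best=H2
  add 0.0.0.0/0 -> H1 at depth 0
  ? 118.184.88.112  path d0:H1→d1:-→d2:-→d3:-→d4:-→d5:-→d6:-→d7:-→d8:-→d9:-→d10:-→d11:-→d12:-→d13:-→d14:-→d15:-→d16:-→d17:H1→d18:-→d19:-→d20:-→d21:-→d22:-→d23:-→d24:-→d25:-→d26:-→d27:-→d28:H0  best=H0
  add 36.48.60.75/32 -> H2 at depth 32
  del 118.184.0.0/17 (clear depth 17)
  del 0.0.0.0/0 (clear depth 0)
  add 36.48.0.0/12 -> H0 at depth 12
  del 36.48.0.0/12 (clear depth 12)
  add 118.0.0.0/7 -> H1 at depth 7
  add 118.184.88.120/31 -> H2 at depth 31
  del 36.48.60.75/32 (clear depth 32)
  add 36.48.60.75/32 -> H0 at depth 32
  ? 118.184.88.120  path d0:-→d1:-→d2:-→d3:-→d4:-→d5:-→d6:-→d7:H1→d8:-→d9:-→d10:-→d11:-→d12:-→d13:-→d14:-→d15:-→d16:-→d17:-→d18:-→d19:-→d20:-→d21:-→d22:-→d23:-→d24:-→d25:-→d26:-→d27:-→d28:H0→d29:-→d30:H2→d31:H2  best=H2

== LOOKUPS ==
["H0","H1","H2","H2","H1","H2","H0","H2"]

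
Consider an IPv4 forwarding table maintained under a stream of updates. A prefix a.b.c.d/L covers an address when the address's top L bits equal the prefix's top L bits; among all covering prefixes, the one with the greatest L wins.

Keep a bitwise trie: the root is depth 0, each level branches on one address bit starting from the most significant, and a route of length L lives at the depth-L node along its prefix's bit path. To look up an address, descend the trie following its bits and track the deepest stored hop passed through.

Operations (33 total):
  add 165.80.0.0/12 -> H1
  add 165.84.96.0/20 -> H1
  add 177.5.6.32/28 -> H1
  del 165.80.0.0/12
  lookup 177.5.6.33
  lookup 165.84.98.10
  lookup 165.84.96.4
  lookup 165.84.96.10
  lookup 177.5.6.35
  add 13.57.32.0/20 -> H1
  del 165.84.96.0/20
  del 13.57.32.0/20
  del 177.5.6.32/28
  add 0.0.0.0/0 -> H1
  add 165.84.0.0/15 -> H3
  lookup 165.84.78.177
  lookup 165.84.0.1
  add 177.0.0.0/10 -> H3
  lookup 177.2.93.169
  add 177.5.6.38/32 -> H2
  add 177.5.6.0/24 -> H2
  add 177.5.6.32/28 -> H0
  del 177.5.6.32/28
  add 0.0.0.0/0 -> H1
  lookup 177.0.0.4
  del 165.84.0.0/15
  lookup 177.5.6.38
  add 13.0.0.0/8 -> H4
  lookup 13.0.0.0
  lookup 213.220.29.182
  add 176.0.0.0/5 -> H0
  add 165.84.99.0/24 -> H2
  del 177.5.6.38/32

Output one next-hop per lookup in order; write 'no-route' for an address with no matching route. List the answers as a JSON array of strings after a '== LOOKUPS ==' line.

Process each operation:
  add 165.80.0.0/12 -> H1 at depth 12
  add 165.84.96.0/20 -> H1 at depth 20
  add 177.5.6.32/28 -> H1 at depth 28
  - 165.80.0.0/12 clear@12
  ? 177.5.6.33  path d0:-→d1:-→d2:-→d3:-→d4:-→d5:-→d6:-→d7:-→d8:-→d9:-→d10:-→d11:-→d12:-→d13:-→d14:-→d15:-→d16:-→d17:-→d18:-→d19:-→d20:-→d21:-→d22:-→d23:-→d24:-→d25:-→d26:-→d27:-→d28:H1  best=H1
  ? 165.84.98.10  path d0:-→d1:-→d2:-→d3:-→d4:-→d5:-→d6:-→d7:-→d8:-→d9:-→d10:-→d11:-→d12:-→d13:-→d14:-→d15:-→d16:-→d17:-→d18:-→d19:-→d20:H1  best=H1
  ? 165.84.96.4  path d0:-→d1:-→d2:-→d3:-→d4:-→d5:-→d6:-→d7:-→d8:-→d9:-→d10:-→d11:-→d12:-→d13:-→d14:-→d15:-→d16:-→d17:-→d18:-→d19:-→d20:H1  best=H1
  ? 165.84.96.10  path d0:-→d1:-→d2:-→d3:-→d4:-→d5:-→d6:-→d7:-→d8:-→d9:-→d10:-→d11:-→d12:-→d13:-→d14:-→d15:-→d16:-→d17:-→d18:-→d19:-→d20:H1  best=H1
  ? 177.5.6.35  path d0:-→d1:-→d2:-→d3:-→d4:-→d5:-→d6:-→d7:-→d8:-→d9:-→d10:-→d11:-→d12:-→d13:-→d14:-→d15:-→d16:-→d17:-→d18:-→d19:-→d20:-→d21:-→d22:-→d23:-→d24:-→d25:-→d26:-→d27:-→d28:H1  best=H1
  add 13.57.32.0/20 -> H1 at depth 20
  - 165.84.96.0/20 clear@20
  - 13.57.32.0/20 clear@20
  - 177.5.6.32/28 clear@28
  add 0.0.0.0/0 -> H1 at depth 0
  add 165.84.0.0/15 -> H3 at depth 15
  ? 165.84.78.177  path d0:H1→d1:-→d2:-→d3:-→d4:-→d5:-→d6:-→d7:-→d8:-→d9:-→d10:-→d11:-→d12:-→d13:-→d14:-→d15:H3→d16:-→d17:-→d18:-  best=H3
  ? 165.84.0.1  path d0:H1→d1:-→d2:-→d3:-→d4:-→d5:-→d6:-→d7:-→d8:-→d9:-→d10:-→d11:-→d12:-→d13:-→d14:-→d15:H3→d16:-→d17:-  best=H3
  add 177.0.0.0/10 -> H3 at depth 10
  ? 177.2.93.169  path d0:H1→d1:-→d2:-→d3:-→d4:-→d5:-→d6:-→d7:-→d8:-→d9:-→d10:H3→d11:-→d12:-→d13:-  best=H3
  add 177.5.6.38/32 -> H2 at depth 32
  add 177.5.6.0/24 -> H2 at depth 24
  add 177.5.6.32/28 -> H0 at depth 28
  - 177.5.6.32/28 clear@28
  add 0.0.0.0/0 -> H1 at depth 0
  ? 177.0.0.4  path d0:H1→d1:-→d2:-→d3:-→d4:-→d5:-→d6:-→d7:-→d8:-→d9:-→d10:H3→d11:-→d12:-→d13:-  best=H3
  - 165.84.0.0/15 clear@15
  ? 177.5.6.38  path d0:H1→d1:-→d2:-→d3:-→d4:-→d5:-→d6:-→d7:-→d8:-→d9:-→d10:H3→d11:-→d12:-→d13:-→d14:-→d15:-→d16:-→d17:-→d18:-→d19:-→d20:-→d21:-→d22:-→d23:-→d24:H2→d25:-→d26:-→d27:-→d28:-→d29:-→d30:-→d31:-→d32:H2  best=H2
  add 13.0.0.0/8 -> H4 at depth 8
  ? 13.0.0.0  path d0:H1→d1:-→d2:-→d3:-→d4:-→d5:-→d6:-→d7:-→d8:H4→d9:-→d10:-  best=H4
  ? 213.220.29.182  path d0:H1→d1:-  best=H1
  add 176.0.0.0/5 -> H0 at depth 5
  add 165.84.99.0/24 -> H2 at depth 24
  - 177.5.6.38/32 clear@32

== LOOKUPS ==
["H1","H1","H1","H1","H1","H3","H3","H3","H3","H2","H4","H1"]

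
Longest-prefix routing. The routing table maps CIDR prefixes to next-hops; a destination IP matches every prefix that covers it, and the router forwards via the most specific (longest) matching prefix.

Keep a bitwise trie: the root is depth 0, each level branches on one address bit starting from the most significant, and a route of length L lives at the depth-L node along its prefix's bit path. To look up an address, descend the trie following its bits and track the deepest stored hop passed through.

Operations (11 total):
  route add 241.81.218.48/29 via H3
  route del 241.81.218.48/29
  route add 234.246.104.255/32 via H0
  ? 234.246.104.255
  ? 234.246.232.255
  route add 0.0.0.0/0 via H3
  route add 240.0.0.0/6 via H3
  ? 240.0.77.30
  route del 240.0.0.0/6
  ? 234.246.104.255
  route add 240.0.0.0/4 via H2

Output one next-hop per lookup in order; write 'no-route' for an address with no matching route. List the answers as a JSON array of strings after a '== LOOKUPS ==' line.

Trace:
  + 241.81.218.48/29 (H3) depth=29
  del 241.81.218.48/29 (clear depth 29)
  + 234.246.104.255/32 (H0) depth=32
  ? 234.246.104.255  path d0:-→d1:-→d2:-→d3:-→d4:-→d5:-→d6:-→d7:-→d8:-→d9:-→d10:-→d11:-→d12:-→d13:-→d14:-→d15:-→d16:-→d17:-→d18:-→d19:-→d20:-→d21:-→d22:-→d23:-→d24:-→d25:-→d26:-→d27:-→d28:-→d29:-→d30:-→d31:-→d32:H0  best=H0
  ? 234.246.232.255  path d0:-→d1:-→d2:-→d3:-→d4:-→d5:-→d6:-→d7:-→d8:-→d9:-→d10:-→d11:-→d12:-→d13:-→d14:-→d15:-→d16:-  best=no-route
  + 0.0.0.0/0 (H3) depth=0
  + 240.0.0.0/6 (H3) depth=6
  ? 240.0.77.30  path d0:H3→d1:-→d2:-→d3:-→d4:-→d5:-→d6:H3→d7:-  best=H3
  del 240.0.0.0/6 (clear depth 6)
  ? 234.246.104.255  path d0:H3→d1:-→d2:-→d3:-→d4:-→d5:-→d6:-→d7:-→d8:-→d9:-→d10:-→d11:-→d12:-→d13:-→d14:-→d15:-→d16:-→d17:-→d18:-→d19:-→d20:-→d21:-→d22:-→d23:-→d24:-→d25:-→d26:-→d27:-→d28:-→d29:-→d30:-→d31:-→d32:H0  best=H0
  + 240.0.0.0/4 (H2) depth=4

== LOOKUPS ==
["H0","no-route","H3","H0"]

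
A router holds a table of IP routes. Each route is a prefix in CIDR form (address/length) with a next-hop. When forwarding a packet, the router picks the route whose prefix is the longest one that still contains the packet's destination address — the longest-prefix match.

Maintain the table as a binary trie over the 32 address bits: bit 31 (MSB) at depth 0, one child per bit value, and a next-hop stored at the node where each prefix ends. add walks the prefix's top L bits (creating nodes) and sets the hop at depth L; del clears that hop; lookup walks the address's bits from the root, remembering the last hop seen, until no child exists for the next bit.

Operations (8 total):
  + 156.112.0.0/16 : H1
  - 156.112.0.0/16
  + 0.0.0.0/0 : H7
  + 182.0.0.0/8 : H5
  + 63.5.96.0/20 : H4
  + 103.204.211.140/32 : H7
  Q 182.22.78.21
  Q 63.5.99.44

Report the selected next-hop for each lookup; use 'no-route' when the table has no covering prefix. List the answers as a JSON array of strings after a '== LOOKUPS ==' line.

Apply in order:
  + 156.112.0.0/16 (H1) depth=16
  - 156.112.0.0/16 clear@16
  + 0.0.0.0/0 (H7) depth=0
  + 182.0.0.0/8 (H5) depth=8
  + 63.5.96.0/20 (H4) depth=20
  + 103.204.211.140/32 (H7) depth=32
  Q 182.22.78.21: descend 10110110 ; hops seen [H7,H5] ; pick H5
  Q 63.5.99.44: descend 00111111000001010110 ; hops seen [H7,H4] ; pick H4

== LOOKUPS ==
["H5","H4"]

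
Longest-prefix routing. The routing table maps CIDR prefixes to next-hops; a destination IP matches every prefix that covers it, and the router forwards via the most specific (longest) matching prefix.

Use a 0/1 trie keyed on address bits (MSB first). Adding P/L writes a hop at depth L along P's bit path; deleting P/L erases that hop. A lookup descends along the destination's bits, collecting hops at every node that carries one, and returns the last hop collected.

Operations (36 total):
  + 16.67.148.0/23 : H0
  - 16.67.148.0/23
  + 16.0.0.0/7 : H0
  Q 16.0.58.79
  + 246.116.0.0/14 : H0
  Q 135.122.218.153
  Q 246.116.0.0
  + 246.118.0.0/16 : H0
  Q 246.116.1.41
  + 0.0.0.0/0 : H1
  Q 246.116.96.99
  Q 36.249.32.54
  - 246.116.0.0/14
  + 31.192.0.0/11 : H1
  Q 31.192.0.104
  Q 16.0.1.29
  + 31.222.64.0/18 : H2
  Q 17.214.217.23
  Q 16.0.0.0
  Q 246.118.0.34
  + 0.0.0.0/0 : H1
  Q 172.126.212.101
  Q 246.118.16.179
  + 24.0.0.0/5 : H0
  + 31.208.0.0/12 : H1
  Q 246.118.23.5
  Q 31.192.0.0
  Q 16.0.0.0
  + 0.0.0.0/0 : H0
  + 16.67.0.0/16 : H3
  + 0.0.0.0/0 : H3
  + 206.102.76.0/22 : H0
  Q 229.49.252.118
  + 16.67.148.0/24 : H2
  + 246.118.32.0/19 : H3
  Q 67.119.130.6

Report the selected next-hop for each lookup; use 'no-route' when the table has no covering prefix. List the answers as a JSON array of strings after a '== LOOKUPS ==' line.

Trace:
  + 16.67.148.0/23 (H0) depth=23
  - 16.67.148.0/23 clear@23
  + 16.0.0.0/7 (H0) depth=7
  ? 16.0.58.79  path d0:-→d1:-→d2:-→d3:-→d4:-→d5:-→d6:-→d7:H0→d8:-→d9:-  best=H0
  + 246.116.0.0/14 (H0) depth=14
  ? 135.122.218.153  path d0:-→d1:-  best=no-route
  ? 246.116.0.0  path d0:-→d1:-→d2:-→d3:-→d4:-→d5:-→d6:-→d7:-→d8:-→d9:-→d10:-→d11:-→d12:-→d13:-→d14:H0  best=H0
  + 246.118.0.0/16 (H0) depth=16
  ? 246.116.1.41  path d0:-→d1:-→d2:-→d3:-→d4:-→d5:-→d6:-→d7:-→d8:-→d9:-→d10:-→d11:-→d12:-→d13:-→d14:H0  best=H0
  + 0.0.0.0/0 (H1) depth=0
  ? 246.116.96.99  path d0:H1→d1:-→d2:-→d3:-→d4:-→d5:-→d6:-→d7:-→d8:-→d9:-→d10:-→d11:-→d12:-→d13:-→d14:H0  best=H0
  ? 36.249.32.54  path d0:H1→d1:-→d2:-  best=H1
  - 246.116.0.0/14 clear@14
  + 31.192.0.0/11 (H1) depth=11
  ? 31.192.0.104  path d0:H1→d1:-→d2:-→d3:-→d4:-→d5:-→d6:-→d7:-→d8:-→d9:-→d10:-→d11:H1  best=H1
  ? 16.0.1.29  path d0:H1→d1:-→d2:-→d3:-→d4:-→d5:-→d6:-→d7:H0→d8:-→d9:-  best=H0
  + 31.222.64.0/18 (H2) depth=18
  ? 17.214.217.23  path d0:H1→d1:-→d2:-→d3:-→d4:-→d5:-→d6:-→d7:H0  best=H0
  ? 16.0.0.0  path d0:H1→d1:-→d2:-→d3:-→d4:-→d5:-→d6:-→d7:H0→d8:-→d9:-  best=H0
  ? 246.118.0.34  path d0:H1→d1:-→d2:-→d3:-→d4:-→d5:-→d6:-→d7:-→d8:-→d9:-→d10:-→d11:-→d12:-→d13:-→d14:-→d15:-→d16:H0  best=H0
  + 0.0.0.0/0 (H1) depth=0
  ? 172.126.212.101  path d0:H1→d1:-  best=H1
  ? 246.118.16.179  path d0:H1→d1:-→d2:-→d3:-→d4:-→d5:-→d6:-→d7:-→d8:-→d9:-→d10:-→d11:-→d12:-→d13:-→d14:-→d15:-→d16:H0  best=H0
  + 24.0.0.0/5 (H0) depth=5
  + 31.208.0.0/12 (H1) depth=12
  ? 246.118.23.5  path d0:H1→d1:-→d2:-→d3:-→d4:-→d5:-→d6:-→d7:-→d8:-→d9:-→d10:-→d11:-→d12:-→d13:-→d14:-→d15:-→d16:H0  best=H0
  ? 31.192.0.0  path d0:H1→d1:-→d2:-→d3:-→d4:-→d5:H0→d6:-→d7:-→d8:-→d9:-→d10:-→d11:H1  best=H1
  ? 16.0.0.0  path d0:H1→d1:-→d2:-→d3:-→d4:-→d5:-→d6:-→d7:H0→d8:-→d9:-  best=H0
  + 0.0.0.0/0 (H0) depth=0
  + 16.67.0.0/16 (H3) depth=16
  + 0.0.0.0/0 (H3) depth=0
  + 206.102.76.0/22 (H0) depth=22
  ? 229.49.252.118  path d0:H3→d1:-→d2:-→d3:-  best=H3
  + 16.67.148.0/24 (H2) depth=24
  + 246.118.32.0/19 (H3) depth=19
  ? 67.119.130.6  path d0:H3→d1:-  best=H3

== LOOKUPS ==
["H0","no-route","H0","H0","H0","H1","H1","H0","H0","H0","H0","H1","H0","H0","H1","H0","H3","H3"]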